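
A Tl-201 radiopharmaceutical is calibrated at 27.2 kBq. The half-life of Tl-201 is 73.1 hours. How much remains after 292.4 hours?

1.7 kBq

Elapsed time is 4 half-lives (292.4/73.1).
Each half-life halves the amount: 27.2 × (1/2)^4 = 27.2/16 = 1.7 kBq.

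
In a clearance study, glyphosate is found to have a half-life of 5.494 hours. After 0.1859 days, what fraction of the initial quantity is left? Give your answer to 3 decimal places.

0.570

0.1859 days = 4.4616 hours.
n = 4.4616/5.494 ≈ 0.81209 half-lives.
Fraction remaining = (1/2)^0.81209 ≈ 0.56956.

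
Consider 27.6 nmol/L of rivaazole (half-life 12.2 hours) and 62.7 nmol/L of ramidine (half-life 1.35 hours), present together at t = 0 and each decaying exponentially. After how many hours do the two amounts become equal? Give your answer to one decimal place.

Set 27.6·(1/2)^(t/12.2) = 62.7·(1/2)^(t/1.35).
Taking log₂: log₂(27.6/62.7) = t·(1/12.2 − 1/1.35).
log₂(0.44019) = -1.1838; 1/12.2 − 1/1.35 = -0.65877.
t = -1.1838 / -0.65877 ≈ 1.797 hours.

1.8 hours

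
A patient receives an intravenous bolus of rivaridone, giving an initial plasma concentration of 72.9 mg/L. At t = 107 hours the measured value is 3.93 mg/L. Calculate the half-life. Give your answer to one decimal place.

A/A₀ = 3.93/72.9 ≈ 0.053909.
n = log₂(18.55) ≈ 4.2133 half-lives elapsed in 107 hours.
t½ = 107/4.2133 ≈ 25.396 hours.

25.4 hours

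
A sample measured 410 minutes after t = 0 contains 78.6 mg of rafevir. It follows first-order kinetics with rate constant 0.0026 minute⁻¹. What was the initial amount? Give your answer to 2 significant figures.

t½ = ln 2 / k = 0.69315 / 0.0026 ≈ 266.6 minutes.
Number of half-lives elapsed: n = 410/266.6 ≈ 1.5379.
A₀ = A × 2^n = 78.6 × 2^1.5379 = 78.6 × 2.9037 ≈ 228.23 mg.

230 mg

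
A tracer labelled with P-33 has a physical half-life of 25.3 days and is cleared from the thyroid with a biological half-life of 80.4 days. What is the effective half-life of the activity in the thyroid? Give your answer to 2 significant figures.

19 days

1/t_eff = 1/t_phys + 1/t_biol = 1/25.3 + 1/80.4 = 0.051964 per day.
t_eff = 25.3 × 80.4 / (25.3 + 80.4) ≈ 19.244 days.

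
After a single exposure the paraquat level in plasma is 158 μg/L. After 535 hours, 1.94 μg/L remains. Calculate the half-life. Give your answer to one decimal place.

A/A₀ = 1.94/158 ≈ 0.012278.
n = log₂(81.443) ≈ 6.3477 half-lives elapsed in 535 hours.
t½ = 535/6.3477 ≈ 84.282 hours.

84.3 hours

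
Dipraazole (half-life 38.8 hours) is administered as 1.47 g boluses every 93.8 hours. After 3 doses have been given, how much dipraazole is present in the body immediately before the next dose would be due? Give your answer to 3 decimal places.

0.336 g

The 3 doses were given 281.4, 187.6, 93.8 hours ago.
Total = 1.47·(1/2)^(281.4/38.8) + 1.47·(1/2)^(187.6/38.8) + 1.47·(1/2)^(93.8/38.8)
      = 0.0096399 + 0.051502 + 0.27515 ≈ 0.33629 g.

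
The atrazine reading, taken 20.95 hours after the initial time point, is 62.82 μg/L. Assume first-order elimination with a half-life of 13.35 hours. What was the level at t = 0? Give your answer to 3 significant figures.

Number of half-lives elapsed: n = 20.95/13.35 ≈ 1.5693.
A₀ = A × 2^n = 62.82 × 2^1.5693 = 62.82 × 2.9676 ≈ 186.42 μg/L.

186 μg/L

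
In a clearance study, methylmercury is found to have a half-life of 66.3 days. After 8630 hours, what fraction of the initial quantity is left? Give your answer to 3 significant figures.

0.0233

8630 hours = 359.583 days.
n = 359.583/66.3 ≈ 5.4236 half-lives.
Fraction remaining = (1/2)^5.4236 ≈ 0.023299.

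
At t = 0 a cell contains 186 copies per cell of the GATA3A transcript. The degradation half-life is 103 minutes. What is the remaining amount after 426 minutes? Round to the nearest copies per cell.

Number of half-lives: n = 426/103 ≈ 4.1359.
Remaining = 186 × (1/2)^4.1359 = 186 × 0.05688 ≈ 10.58 copies per cell.

11 copies per cell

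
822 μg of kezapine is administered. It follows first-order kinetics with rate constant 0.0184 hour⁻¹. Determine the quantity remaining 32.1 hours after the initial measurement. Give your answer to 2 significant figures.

t½ = ln 2 / λ = 0.69315 / 0.0184 ≈ 37.671 hours.
Number of half-lives: n = 32.1/37.671 ≈ 0.85211.
Remaining = 822 × (1/2)^0.85211 = 822 × 0.55397 ≈ 455.37 μg.

460 μg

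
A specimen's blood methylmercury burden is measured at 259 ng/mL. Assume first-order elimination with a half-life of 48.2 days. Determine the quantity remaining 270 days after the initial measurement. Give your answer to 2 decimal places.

Number of half-lives: n = 270/48.2 ≈ 5.6017.
Remaining = 259 × (1/2)^5.6017 = 259 × 0.020594 ≈ 5.3337 ng/mL.

5.33 ng/mL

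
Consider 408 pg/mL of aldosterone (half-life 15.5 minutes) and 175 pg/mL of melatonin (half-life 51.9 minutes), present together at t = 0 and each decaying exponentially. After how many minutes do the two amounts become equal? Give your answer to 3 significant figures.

Set 408·(1/2)^(t/15.5) = 175·(1/2)^(t/51.9).
Taking log₂: log₂(408/175) = t·(1/15.5 − 1/51.9).
log₂(2.3314) = 1.2212; 1/15.5 − 1/51.9 = 0.045248.
t = 1.2212 / 0.045248 ≈ 26.989 minutes.

27.0 minutes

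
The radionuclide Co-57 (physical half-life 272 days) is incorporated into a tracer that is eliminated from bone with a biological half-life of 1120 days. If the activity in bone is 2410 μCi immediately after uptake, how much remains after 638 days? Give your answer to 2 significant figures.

1/t_eff = 1/t_phys + 1/t_biol = 1/272 + 1/1120 = 0.0045693 per day.
t_eff = 272 × 1120 / (272 + 1120) ≈ 218.85 days.
Remaining = 2410 × (1/2)^(638/218.85) = 2410 × (1/2)^2.9152 ≈ 319.48 μCi.

320 μCi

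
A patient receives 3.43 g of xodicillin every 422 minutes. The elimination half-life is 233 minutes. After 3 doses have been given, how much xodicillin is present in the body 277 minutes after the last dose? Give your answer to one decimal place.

The 3 doses were given 1121, 699, 277 minutes ago.
Total = 3.43·(1/2)^(1121/233) + 3.43·(1/2)^(699/233) + 3.43·(1/2)^(277/233)
      = 0.12218 + 0.42875 + 1.5046 ≈ 2.0555 g.

2.1 g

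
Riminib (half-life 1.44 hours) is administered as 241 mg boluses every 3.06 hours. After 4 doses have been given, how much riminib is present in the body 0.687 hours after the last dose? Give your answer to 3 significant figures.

The 4 doses were given 9.867, 6.807, 3.747, 0.687 hours ago.
Total = 241·(1/2)^(9.867/1.44) + 241·(1/2)^(6.807/1.44) + 241·(1/2)^(3.747/1.44) + 241·(1/2)^(0.687/1.44)
      = 2.0861 + 9.0996 + 39.693 + 173.14 ≈ 224.02 mg.

224 mg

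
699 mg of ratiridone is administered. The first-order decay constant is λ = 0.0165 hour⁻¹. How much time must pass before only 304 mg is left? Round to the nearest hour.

t½ = ln 2 / λ = 0.69315 / 0.0165 ≈ 42.009 hours.
Fraction remaining = 304/699 ≈ 0.43491.
n = log₂(699/304) = ln(2.2993)/ln 2 ≈ 1.2012 half-lives.
t = n × t½ = 1.2012 × 42.009 ≈ 50.462 hours.

50 hours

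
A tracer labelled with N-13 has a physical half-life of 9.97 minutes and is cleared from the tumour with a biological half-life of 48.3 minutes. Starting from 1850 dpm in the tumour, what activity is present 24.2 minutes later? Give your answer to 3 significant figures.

1/t_eff = 1/t_phys + 1/t_biol = 1/9.97 + 1/48.3 = 0.121 per minute.
t_eff = 9.97 × 48.3 / (9.97 + 48.3) ≈ 8.2641 minutes.
Remaining = 1850 × (1/2)^(24.2/8.2641) = 1850 × (1/2)^2.9283 ≈ 243.03 dpm.

243 dpm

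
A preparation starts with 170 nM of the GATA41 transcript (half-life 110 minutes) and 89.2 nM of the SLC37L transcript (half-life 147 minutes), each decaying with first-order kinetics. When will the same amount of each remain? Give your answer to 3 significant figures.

Set 170·(1/2)^(t/110) = 89.2·(1/2)^(t/147).
Taking log₂: log₂(170/89.2) = t·(1/110 − 1/147).
log₂(1.9058) = 0.93042; 1/110 − 1/147 = 0.0022882.
t = 0.93042 / 0.0022882 ≈ 406.62 minutes.

407 minutes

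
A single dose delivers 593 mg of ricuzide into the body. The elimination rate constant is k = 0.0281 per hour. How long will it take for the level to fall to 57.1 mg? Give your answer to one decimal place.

t½ = ln 2 / k = 0.69315 / 0.0281 ≈ 24.667 hours.
Fraction remaining = 57.1/593 ≈ 0.09629.
n = log₂(593/57.1) = ln(10.385)/ln 2 ≈ 3.3765 half-lives.
t = n × t½ = 3.3765 × 24.667 ≈ 83.288 hours.

83.3 hours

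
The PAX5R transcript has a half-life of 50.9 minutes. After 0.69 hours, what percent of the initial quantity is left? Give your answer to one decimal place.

56.9%

0.69 hours = 41.4 minutes.
n = 41.4/50.9 ≈ 0.81336 half-lives.
Fraction remaining = (1/2)^0.81336 ≈ 0.56906, i.e. 56.906%.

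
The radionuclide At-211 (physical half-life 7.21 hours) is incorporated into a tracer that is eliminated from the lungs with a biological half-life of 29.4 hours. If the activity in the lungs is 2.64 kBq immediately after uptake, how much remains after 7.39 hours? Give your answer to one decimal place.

1/t_eff = 1/t_phys + 1/t_biol = 1/7.21 + 1/29.4 = 0.17271 per hour.
t_eff = 7.21 × 29.4 / (7.21 + 29.4) ≈ 5.7901 hours.
Remaining = 2.64 × (1/2)^(7.39/5.7901) = 2.64 × (1/2)^1.2763 ≈ 1.0899 kBq.

1.1 kBq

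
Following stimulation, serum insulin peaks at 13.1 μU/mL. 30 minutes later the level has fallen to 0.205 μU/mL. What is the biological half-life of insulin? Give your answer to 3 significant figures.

A/A₀ = 0.205/13.1 ≈ 0.015649.
n = log₂(63.902) ≈ 5.9978 half-lives elapsed in 30 minutes.
t½ = 30/5.9978 ≈ 5.0018 minutes.

5.00 minutes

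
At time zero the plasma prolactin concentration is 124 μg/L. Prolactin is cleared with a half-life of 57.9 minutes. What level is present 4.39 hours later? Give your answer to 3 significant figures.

5.30 μg/L

Convert the elapsed time: 4.39 hours = 263.4 minutes.
Number of half-lives: n = 263.4/57.9 ≈ 4.5492.
Remaining = 124 × (1/2)^4.5492 = 124 × 0.042712 ≈ 5.2963 μg/L.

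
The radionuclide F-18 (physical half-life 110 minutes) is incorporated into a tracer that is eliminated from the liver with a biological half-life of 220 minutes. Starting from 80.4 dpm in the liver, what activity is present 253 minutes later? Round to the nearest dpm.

1/t_eff = 1/t_phys + 1/t_biol = 1/110 + 1/220 = 0.013636 per minute.
t_eff = 110 × 220 / (110 + 220) ≈ 73.333 minutes.
Remaining = 80.4 × (1/2)^(253/73.333) = 80.4 × (1/2)^3.45 ≈ 7.357 dpm.

7 dpm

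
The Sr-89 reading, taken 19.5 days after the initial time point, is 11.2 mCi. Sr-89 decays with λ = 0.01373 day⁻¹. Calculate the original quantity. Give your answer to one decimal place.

t½ = ln 2 / λ = 0.69315 / 0.01373 ≈ 50.484 days.
Number of half-lives elapsed: n = 19.5/50.484 ≈ 0.38626.
A₀ = A × 2^n = 11.2 × 2^0.38626 = 11.2 × 1.307 ≈ 14.638 mCi.

14.6 mCi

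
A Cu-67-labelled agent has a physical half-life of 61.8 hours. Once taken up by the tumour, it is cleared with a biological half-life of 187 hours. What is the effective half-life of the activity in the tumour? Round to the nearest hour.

46 hours

1/t_eff = 1/t_phys + 1/t_biol = 1/61.8 + 1/187 = 0.021529 per hour.
t_eff = 61.8 × 187 / (61.8 + 187) ≈ 46.449 hours.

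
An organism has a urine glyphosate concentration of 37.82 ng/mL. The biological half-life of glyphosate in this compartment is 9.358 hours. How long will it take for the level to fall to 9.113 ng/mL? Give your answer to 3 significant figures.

19.2 hours

Fraction remaining = 9.113/37.82 ≈ 0.24096.
n = log₂(37.82/9.113) = ln(4.1501)/ln 2 ≈ 2.0532 half-lives.
t = n × t½ = 2.0532 × 9.358 ≈ 19.213 hours.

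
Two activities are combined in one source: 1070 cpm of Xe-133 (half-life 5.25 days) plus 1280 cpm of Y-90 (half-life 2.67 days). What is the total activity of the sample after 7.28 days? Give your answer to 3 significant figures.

603 cpm

Xe-133: 1070 × (1/2)^(7.28/5.25) = 1070 × (1/2)^1.3867 ≈ 409.22 cpm.
Y-90: 1280 × (1/2)^(7.28/2.67) = 1280 × (1/2)^2.7266 ≈ 193.39 cpm.
Total = 409.22 + 193.39 ≈ 602.6 cpm.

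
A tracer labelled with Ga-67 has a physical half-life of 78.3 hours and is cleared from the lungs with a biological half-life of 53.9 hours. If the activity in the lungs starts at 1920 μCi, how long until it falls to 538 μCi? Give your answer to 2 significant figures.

1/t_eff = 1/t_phys + 1/t_biol = 1/78.3 + 1/53.9 = 0.031324 per hour.
t_eff = 78.3 × 53.9 / (78.3 + 53.9) ≈ 31.924 hours.
n = log₂(1920/538) ≈ 1.8354; t = 1.8354 × 31.924 ≈ 58.594 hours.

59 hours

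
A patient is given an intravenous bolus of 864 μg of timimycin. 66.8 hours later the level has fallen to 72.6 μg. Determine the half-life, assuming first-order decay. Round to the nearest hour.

A/A₀ = 72.6/864 ≈ 0.084028.
n = log₂(11.901) ≈ 3.573 half-lives elapsed in 66.8 hours.
t½ = 66.8/3.573 ≈ 18.696 hours.

19 hours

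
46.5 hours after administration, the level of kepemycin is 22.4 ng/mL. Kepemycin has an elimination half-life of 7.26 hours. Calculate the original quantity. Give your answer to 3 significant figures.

1900 ng/mL

Number of half-lives elapsed: n = 46.5/7.26 ≈ 6.405.
A₀ = A × 2^n = 22.4 × 2^6.405 = 22.4 × 84.739 ≈ 1898.2 ng/mL.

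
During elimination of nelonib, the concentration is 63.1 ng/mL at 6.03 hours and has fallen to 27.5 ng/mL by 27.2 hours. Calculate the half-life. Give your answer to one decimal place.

17.7 hours

Over Δt = 27.2 − 6.03 = 21.17 hours, the level fell by a factor of 63.1/27.5 ≈ 2.2945.
n = log₂(2.2945) ≈ 1.1982 half-lives, so t½ = 21.17/1.1982 ≈ 17.668 hours.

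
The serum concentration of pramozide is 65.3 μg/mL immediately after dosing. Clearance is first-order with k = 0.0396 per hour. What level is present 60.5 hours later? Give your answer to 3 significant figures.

5.95 μg/mL

t½ = ln 2 / k = 0.69315 / 0.0396 ≈ 17.504 hours.
Number of half-lives: n = 60.5/17.504 ≈ 3.4564.
Remaining = 65.3 × (1/2)^3.4564 = 65.3 × 0.0911 ≈ 5.9488 μg/mL.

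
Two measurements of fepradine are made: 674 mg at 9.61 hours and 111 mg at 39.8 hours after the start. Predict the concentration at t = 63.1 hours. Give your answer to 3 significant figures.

27.6 mg

Over Δt = 39.8 − 9.61 = 30.19 hours, the level fell by a factor of 674/111 ≈ 6.0721.
n = log₂(6.0721) ≈ 2.6022 half-lives, so t½ = 30.19/2.6022 ≈ 11.602 hours.
From t = 39.8 to t = 63.1: 111 × (1/2)^((63.1−39.8)/11.602) ≈ 27.591 mg.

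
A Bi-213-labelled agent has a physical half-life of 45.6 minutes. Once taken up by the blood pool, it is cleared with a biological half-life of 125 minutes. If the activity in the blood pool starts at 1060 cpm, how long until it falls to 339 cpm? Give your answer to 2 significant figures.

55 minutes

1/t_eff = 1/t_phys + 1/t_biol = 1/45.6 + 1/125 = 0.02993 per minute.
t_eff = 45.6 × 125 / (45.6 + 125) ≈ 33.411 minutes.
n = log₂(1060/339) ≈ 1.6447; t = 1.6447 × 33.411 ≈ 54.952 minutes.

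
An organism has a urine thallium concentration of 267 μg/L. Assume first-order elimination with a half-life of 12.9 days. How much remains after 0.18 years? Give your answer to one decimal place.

Convert the elapsed time: 0.18 years = 65.7 days.
Number of half-lives: n = 65.7/12.9 ≈ 5.093.
Remaining = 267 × (1/2)^5.093 = 267 × 0.029299 ≈ 7.8227 μg/L.

7.8 μg/L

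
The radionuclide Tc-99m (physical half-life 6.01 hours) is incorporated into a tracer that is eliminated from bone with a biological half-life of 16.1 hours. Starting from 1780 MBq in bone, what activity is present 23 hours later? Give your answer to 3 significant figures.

46.6 MBq

1/t_eff = 1/t_phys + 1/t_biol = 1/6.01 + 1/16.1 = 0.2285 per hour.
t_eff = 6.01 × 16.1 / (6.01 + 16.1) ≈ 4.3763 hours.
Remaining = 1780 × (1/2)^(23/4.3763) = 1780 × (1/2)^5.2555 ≈ 46.596 MBq.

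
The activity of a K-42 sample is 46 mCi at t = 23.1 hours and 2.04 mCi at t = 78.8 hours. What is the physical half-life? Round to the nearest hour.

12 hours

Over Δt = 78.8 − 23.1 = 55.7 hours, the level fell by a factor of 46/2.04 ≈ 22.549.
n = log₂(22.549) ≈ 4.495 half-lives, so t½ = 55.7/4.495 ≈ 12.392 hours.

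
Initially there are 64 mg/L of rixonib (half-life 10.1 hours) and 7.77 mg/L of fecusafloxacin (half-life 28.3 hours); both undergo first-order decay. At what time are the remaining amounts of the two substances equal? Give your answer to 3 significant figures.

47.8 hours

Set 64·(1/2)^(t/10.1) = 7.77·(1/2)^(t/28.3).
Taking log₂: log₂(64/7.77) = t·(1/10.1 − 1/28.3).
log₂(8.2368) = 3.0421; 1/10.1 − 1/28.3 = 0.063674.
t = 3.0421 / 0.063674 ≈ 47.776 hours.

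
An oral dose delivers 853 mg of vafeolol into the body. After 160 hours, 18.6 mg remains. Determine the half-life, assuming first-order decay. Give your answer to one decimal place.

A/A₀ = 18.6/853 ≈ 0.021805.
n = log₂(45.86) ≈ 5.5192 half-lives elapsed in 160 hours.
t½ = 160/5.5192 ≈ 28.99 hours.

29.0 hours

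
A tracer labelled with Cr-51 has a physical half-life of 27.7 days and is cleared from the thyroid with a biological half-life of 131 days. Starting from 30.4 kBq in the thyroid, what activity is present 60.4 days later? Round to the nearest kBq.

1/t_eff = 1/t_phys + 1/t_biol = 1/27.7 + 1/131 = 0.043735 per day.
t_eff = 27.7 × 131 / (27.7 + 131) ≈ 22.865 days.
Remaining = 30.4 × (1/2)^(60.4/22.865) = 30.4 × (1/2)^2.6416 ≈ 4.8717 kBq.

5 kBq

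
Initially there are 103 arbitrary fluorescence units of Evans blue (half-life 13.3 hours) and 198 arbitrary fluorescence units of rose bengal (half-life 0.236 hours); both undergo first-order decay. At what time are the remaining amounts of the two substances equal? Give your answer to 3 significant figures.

0.227 hours

Set 103·(1/2)^(t/13.3) = 198·(1/2)^(t/0.236).
Taking log₂: log₂(103/198) = t·(1/13.3 − 1/0.236).
log₂(0.5202) = -0.94286; 1/13.3 − 1/0.236 = -4.1621.
t = -0.94286 / -4.1621 ≈ 0.22653 hours.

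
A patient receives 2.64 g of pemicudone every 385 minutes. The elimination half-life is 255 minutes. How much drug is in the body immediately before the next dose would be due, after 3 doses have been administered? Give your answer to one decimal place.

The 3 doses were given 1155, 770, 385 minutes ago.
Total = 2.64·(1/2)^(1155/255) + 2.64·(1/2)^(770/255) + 2.64·(1/2)^(385/255)
      = 0.11432 + 0.32555 + 0.92706 ≈ 1.3669 g.

1.4 g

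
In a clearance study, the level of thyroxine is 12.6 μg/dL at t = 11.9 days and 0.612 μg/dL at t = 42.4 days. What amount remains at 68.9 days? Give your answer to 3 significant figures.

0.0442 μg/dL

Over Δt = 42.4 − 11.9 = 30.5 days, the level fell by a factor of 12.6/0.612 ≈ 20.588.
n = log₂(20.588) ≈ 4.3637 half-lives, so t½ = 30.5/4.3637 ≈ 6.9894 days.
From t = 42.4 to t = 68.9: 0.612 × (1/2)^((68.9−42.4)/6.9894) ≈ 0.044199 μg/dL.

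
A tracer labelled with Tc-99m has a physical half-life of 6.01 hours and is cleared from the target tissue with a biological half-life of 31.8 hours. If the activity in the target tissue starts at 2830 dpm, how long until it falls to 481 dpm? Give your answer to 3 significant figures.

12.9 hours

1/t_eff = 1/t_phys + 1/t_biol = 1/6.01 + 1/31.8 = 0.19784 per hour.
t_eff = 6.01 × 31.8 / (6.01 + 31.8) ≈ 5.0547 hours.
n = log₂(2830/481) ≈ 2.5567; t = 2.5567 × 5.0547 ≈ 12.923 hours.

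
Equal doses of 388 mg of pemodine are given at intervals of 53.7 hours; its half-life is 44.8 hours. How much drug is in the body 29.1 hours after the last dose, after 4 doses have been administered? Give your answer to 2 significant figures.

The 4 doses were given 190.2, 136.5, 82.8, 29.1 hours ago.
Total = 388·(1/2)^(190.2/44.8) + 388·(1/2)^(136.5/44.8) + 388·(1/2)^(82.8/44.8) + 388·(1/2)^(29.1/44.8)
      = 20.455 + 46.949 + 107.76 + 247.34 ≈ 422.51 mg.

420 mg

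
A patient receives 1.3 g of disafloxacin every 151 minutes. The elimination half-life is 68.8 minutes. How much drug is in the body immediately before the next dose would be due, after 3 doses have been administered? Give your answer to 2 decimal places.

0.36 g

The 3 doses were given 453, 302, 151 minutes ago.
Total = 1.3·(1/2)^(453/68.8) + 1.3·(1/2)^(302/68.8) + 1.3·(1/2)^(151/68.8)
      = 0.013548 + 0.062024 + 0.28396 ≈ 0.35953 g.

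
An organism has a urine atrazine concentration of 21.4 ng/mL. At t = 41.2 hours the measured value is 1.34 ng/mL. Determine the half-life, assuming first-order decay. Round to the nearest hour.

A/A₀ = 1.34/21.4 ≈ 0.062617.
n = log₂(15.97) ≈ 3.9973 half-lives elapsed in 41.2 hours.
t½ = 41.2/3.9973 ≈ 10.307 hours.

10 hours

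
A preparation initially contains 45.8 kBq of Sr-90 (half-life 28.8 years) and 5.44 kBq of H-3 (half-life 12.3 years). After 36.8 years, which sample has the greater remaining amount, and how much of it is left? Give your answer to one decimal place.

Sr-90: 45.8 × (1/2)^1.2778 ≈ 18.889 kBq.
H-3: 5.44 × (1/2)^2.9919 ≈ 0.68384 kBq.
Sr-90 has more remaining, at ≈ 18.889 kBq.

Sr-90, 18.9 kBq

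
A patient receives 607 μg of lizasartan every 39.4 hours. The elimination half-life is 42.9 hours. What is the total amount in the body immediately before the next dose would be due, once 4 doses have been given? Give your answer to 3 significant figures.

The 4 doses were given 157.6, 118.2, 78.8, 39.4 hours ago.
Total = 607·(1/2)^(157.6/42.9) + 607·(1/2)^(118.2/42.9) + 607·(1/2)^(78.8/42.9) + 607·(1/2)^(39.4/42.9)
      = 47.567 + 89.904 + 169.92 + 321.16 ≈ 628.55 μg.

629 μg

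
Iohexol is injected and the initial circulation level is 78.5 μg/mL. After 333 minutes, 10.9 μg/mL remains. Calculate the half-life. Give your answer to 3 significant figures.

117 minutes

A/A₀ = 10.9/78.5 ≈ 0.13885.
n = log₂(7.2018) ≈ 2.8484 half-lives elapsed in 333 minutes.
t½ = 333/2.8484 ≈ 116.91 minutes.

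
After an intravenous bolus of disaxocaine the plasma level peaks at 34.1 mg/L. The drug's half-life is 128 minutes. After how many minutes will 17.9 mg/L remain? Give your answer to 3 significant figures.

Fraction remaining = 17.9/34.1 ≈ 0.52493.
n = log₂(34.1/17.9) = ln(1.905)/ln 2 ≈ 0.92981 half-lives.
t = n × t½ = 0.92981 × 128 ≈ 119.02 minutes.

119 minutes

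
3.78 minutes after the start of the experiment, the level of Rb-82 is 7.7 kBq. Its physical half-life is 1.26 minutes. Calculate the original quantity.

61.6 kBq

Number of half-lives elapsed: n = 3.78/1.26 ≈ 3.
A₀ = A × 2^n = 7.7 × 2^3 = 7.7 × 8 ≈ 61.6 kBq.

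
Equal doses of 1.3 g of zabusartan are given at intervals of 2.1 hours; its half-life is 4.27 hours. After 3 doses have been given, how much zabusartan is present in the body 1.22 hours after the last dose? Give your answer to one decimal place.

2.4 g

The 3 doses were given 5.42, 3.32, 1.22 hours ago.
Total = 1.3·(1/2)^(5.42/4.27) + 1.3·(1/2)^(3.32/4.27) + 1.3·(1/2)^(1.22/4.27)
      = 0.53931 + 0.75838 + 1.0664 ≈ 2.3641 g.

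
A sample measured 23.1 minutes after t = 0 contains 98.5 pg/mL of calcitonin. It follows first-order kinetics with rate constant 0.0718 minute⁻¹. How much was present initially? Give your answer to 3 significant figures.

517 pg/mL

t½ = ln 2 / k = 0.69315 / 0.0718 ≈ 9.6539 minutes.
Number of half-lives elapsed: n = 23.1/9.6539 ≈ 2.3928.
A₀ = A × 2^n = 98.5 × 2^2.3928 = 98.5 × 5.2518 ≈ 517.31 pg/mL.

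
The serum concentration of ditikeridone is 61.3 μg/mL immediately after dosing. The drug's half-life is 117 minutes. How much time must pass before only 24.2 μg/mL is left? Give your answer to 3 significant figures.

Fraction remaining = 24.2/61.3 ≈ 0.39478.
n = log₂(61.3/24.2) = ln(2.5331)/ln 2 ≈ 1.3409 half-lives.
t = n × t½ = 1.3409 × 117 ≈ 156.88 minutes.

157 minutes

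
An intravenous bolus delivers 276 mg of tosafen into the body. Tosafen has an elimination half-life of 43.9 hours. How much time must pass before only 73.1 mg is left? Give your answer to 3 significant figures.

Fraction remaining = 73.1/276 ≈ 0.26486.
n = log₂(276/73.1) = ln(3.7756)/ln 2 ≈ 1.9167 half-lives.
t = n × t½ = 1.9167 × 43.9 ≈ 84.144 hours.

84.1 hours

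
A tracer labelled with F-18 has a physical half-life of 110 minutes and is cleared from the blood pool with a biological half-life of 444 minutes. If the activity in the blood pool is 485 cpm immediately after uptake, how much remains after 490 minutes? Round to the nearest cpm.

1/t_eff = 1/t_phys + 1/t_biol = 1/110 + 1/444 = 0.011343 per minute.
t_eff = 110 × 444 / (110 + 444) ≈ 88.159 minutes.
Remaining = 485 × (1/2)^(490/88.159) = 485 × (1/2)^5.5581 ≈ 10.294 cpm.

10 cpm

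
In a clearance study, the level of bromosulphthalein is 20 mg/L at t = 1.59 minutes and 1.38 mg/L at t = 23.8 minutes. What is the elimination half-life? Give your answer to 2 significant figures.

5.8 minutes

Over Δt = 23.8 − 1.59 = 22.21 minutes, the level fell by a factor of 20/1.38 ≈ 14.493.
n = log₂(14.493) ≈ 3.8573 half-lives, so t½ = 22.21/3.8573 ≈ 5.758 minutes.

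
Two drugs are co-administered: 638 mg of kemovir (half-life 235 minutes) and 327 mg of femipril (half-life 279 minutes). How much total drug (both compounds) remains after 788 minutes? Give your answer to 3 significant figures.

kemovir: 638 × (1/2)^(788/235) = 638 × (1/2)^3.3532 ≈ 62.432 mg.
femipril: 327 × (1/2)^(788/279) = 327 × (1/2)^2.8244 ≈ 46.166 mg.
Total = 62.432 + 46.166 ≈ 108.6 mg.

109 mg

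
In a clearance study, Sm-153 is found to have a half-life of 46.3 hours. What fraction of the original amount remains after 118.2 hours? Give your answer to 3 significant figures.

n = 118.2/46.3 ≈ 2.5529 half-lives.
Fraction remaining = (1/2)^2.5529 ≈ 0.17041.

0.170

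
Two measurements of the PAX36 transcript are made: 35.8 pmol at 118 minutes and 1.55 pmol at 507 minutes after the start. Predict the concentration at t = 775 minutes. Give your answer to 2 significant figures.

Over Δt = 507 − 118 = 389 minutes, the level fell by a factor of 35.8/1.55 ≈ 23.097.
n = log₂(23.097) ≈ 4.5296 half-lives, so t½ = 389/4.5296 ≈ 85.879 minutes.
From t = 507 to t = 775: 1.55 × (1/2)^((775−507)/85.879) ≈ 0.1782 pmol.

0.18 pmol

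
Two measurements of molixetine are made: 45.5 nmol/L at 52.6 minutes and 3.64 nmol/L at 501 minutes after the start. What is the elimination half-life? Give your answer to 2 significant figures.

Over Δt = 501 − 52.6 = 448.4 minutes, the level fell by a factor of 45.5/3.64 ≈ 12.5.
n = log₂(12.5) ≈ 3.6439 half-lives, so t½ = 448.4/3.6439 ≈ 123.06 minutes.

120 minutes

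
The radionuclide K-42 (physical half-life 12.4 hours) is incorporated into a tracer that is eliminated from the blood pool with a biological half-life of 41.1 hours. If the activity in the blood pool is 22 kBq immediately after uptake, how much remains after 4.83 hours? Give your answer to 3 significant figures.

15.5 kBq

1/t_eff = 1/t_phys + 1/t_biol = 1/12.4 + 1/41.1 = 0.10498 per hour.
t_eff = 12.4 × 41.1 / (12.4 + 41.1) ≈ 9.526 hours.
Remaining = 22 × (1/2)^(4.83/9.526) = 22 × (1/2)^0.50703 ≈ 15.481 kBq.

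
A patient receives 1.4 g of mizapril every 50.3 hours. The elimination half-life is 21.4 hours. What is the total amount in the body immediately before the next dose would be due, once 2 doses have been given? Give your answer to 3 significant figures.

0.328 g

The 2 doses were given 100.6, 50.3 hours ago.
Total = 1.4·(1/2)^(100.6/21.4) + 1.4·(1/2)^(50.3/21.4)
      = 0.053828 + 0.27452 ≈ 0.32834 g.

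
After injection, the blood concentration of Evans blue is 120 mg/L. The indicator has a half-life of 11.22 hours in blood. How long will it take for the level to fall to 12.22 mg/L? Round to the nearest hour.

37 hours

Fraction remaining = 12.22/120 ≈ 0.10183.
n = log₂(120/12.22) = ln(9.82)/ln 2 ≈ 3.2957 half-lives.
t = n × t½ = 3.2957 × 11.22 ≈ 36.978 hours.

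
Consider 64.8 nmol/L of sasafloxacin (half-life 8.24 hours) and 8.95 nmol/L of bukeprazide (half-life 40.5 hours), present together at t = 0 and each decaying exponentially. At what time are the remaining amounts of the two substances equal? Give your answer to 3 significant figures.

Set 64.8·(1/2)^(t/8.24) = 8.95·(1/2)^(t/40.5).
Taking log₂: log₂(64.8/8.95) = t·(1/8.24 − 1/40.5).
log₂(7.2402) = 2.856; 1/8.24 − 1/40.5 = 0.096668.
t = 2.856 / 0.096668 ≈ 29.545 hours.

29.5 hours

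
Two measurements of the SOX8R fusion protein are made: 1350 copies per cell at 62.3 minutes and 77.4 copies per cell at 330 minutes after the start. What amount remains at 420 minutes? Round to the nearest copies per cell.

30 copies per cell

Over Δt = 330 − 62.3 = 267.7 minutes, the level fell by a factor of 1350/77.4 ≈ 17.442.
n = log₂(17.442) ≈ 4.1245 half-lives, so t½ = 267.7/4.1245 ≈ 64.905 minutes.
From t = 330 to t = 420: 77.4 × (1/2)^((420−330)/64.905) ≈ 29.602 copies per cell.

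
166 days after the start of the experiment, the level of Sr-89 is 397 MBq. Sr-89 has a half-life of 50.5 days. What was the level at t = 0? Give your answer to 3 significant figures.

Number of half-lives elapsed: n = 166/50.5 ≈ 3.2871.
A₀ = A × 2^n = 397 × 2^3.2871 = 397 × 9.7617 ≈ 3875.4 MBq.

3880 MBq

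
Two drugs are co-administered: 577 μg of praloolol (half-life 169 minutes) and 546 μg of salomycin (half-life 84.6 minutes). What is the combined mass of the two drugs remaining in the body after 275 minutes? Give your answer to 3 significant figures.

244 μg

praloolol: 577 × (1/2)^(275/169) = 577 × (1/2)^1.6272 ≈ 186.78 μg.
salomycin: 546 × (1/2)^(275/84.6) = 546 × (1/2)^3.2506 ≈ 57.368 μg.
Total = 186.78 + 57.368 ≈ 244.15 μg.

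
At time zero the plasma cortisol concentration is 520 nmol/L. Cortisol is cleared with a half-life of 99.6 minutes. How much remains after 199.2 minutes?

Elapsed time is 2 half-lives (199.2/99.6).
Each half-life halves the amount: 520 × (1/2)^2 = 520/4 = 130 nmol/L.

130 nmol/L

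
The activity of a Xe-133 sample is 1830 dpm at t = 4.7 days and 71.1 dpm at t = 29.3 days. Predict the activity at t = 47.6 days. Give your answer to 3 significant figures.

Over Δt = 29.3 − 4.7 = 24.6 days, the level fell by a factor of 1830/71.1 ≈ 25.738.
n = log₂(25.738) ≈ 4.6859 half-lives, so t½ = 24.6/4.6859 ≈ 5.2498 days.
From t = 29.3 to t = 47.6: 71.1 × (1/2)^((47.6−29.3)/5.2498) ≈ 6.3465 dpm.

6.35 dpm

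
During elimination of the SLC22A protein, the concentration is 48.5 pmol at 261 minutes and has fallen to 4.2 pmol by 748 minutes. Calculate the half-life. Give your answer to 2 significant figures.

Over Δt = 748 − 261 = 487 minutes, the level fell by a factor of 48.5/4.2 ≈ 11.548.
n = log₂(11.548) ≈ 3.5295 half-lives, so t½ = 487/3.5295 ≈ 137.98 minutes.

140 minutes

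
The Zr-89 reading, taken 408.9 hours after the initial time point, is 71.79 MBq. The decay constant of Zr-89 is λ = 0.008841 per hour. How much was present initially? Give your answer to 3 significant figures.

2670 MBq

t½ = ln 2 / λ = 0.69315 / 0.008841 ≈ 78.401 hours.
Number of half-lives elapsed: n = 408.9/78.401 ≈ 5.2155.
A₀ = A × 2^n = 71.79 × 2^5.2155 = 71.79 × 37.155 ≈ 2667.3 MBq.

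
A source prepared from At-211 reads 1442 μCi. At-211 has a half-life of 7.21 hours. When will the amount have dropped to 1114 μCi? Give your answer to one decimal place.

2.7 hours

Fraction remaining = 1114/1442 ≈ 0.77254.
n = log₂(1442/1114) = ln(1.2944)/ln 2 ≈ 0.37232 half-lives.
t = n × t½ = 0.37232 × 7.21 ≈ 2.6844 hours.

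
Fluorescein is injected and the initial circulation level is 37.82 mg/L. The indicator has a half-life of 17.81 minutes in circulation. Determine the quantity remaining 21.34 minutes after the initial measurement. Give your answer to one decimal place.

Number of half-lives: n = 21.34/17.81 ≈ 1.1982.
Remaining = 37.82 × (1/2)^1.1982 = 37.82 × 0.43582 ≈ 16.483 mg/L.

16.5 mg/L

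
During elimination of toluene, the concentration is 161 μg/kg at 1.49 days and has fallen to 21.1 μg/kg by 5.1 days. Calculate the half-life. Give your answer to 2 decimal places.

1.23 days

Over Δt = 5.1 − 1.49 = 3.61 days, the level fell by a factor of 161/21.1 ≈ 7.6303.
n = log₂(7.6303) ≈ 2.9317 half-lives, so t½ = 3.61/2.9317 ≈ 1.2313 days.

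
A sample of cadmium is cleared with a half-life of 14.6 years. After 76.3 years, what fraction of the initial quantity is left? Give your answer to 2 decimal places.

0.03

n = 76.3/14.6 ≈ 5.226 half-lives.
Fraction remaining = (1/2)^5.226 ≈ 0.026718.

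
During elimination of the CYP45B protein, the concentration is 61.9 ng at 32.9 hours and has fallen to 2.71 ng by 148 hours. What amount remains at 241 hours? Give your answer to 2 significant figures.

0.22 ng

Over Δt = 148 − 32.9 = 115.1 hours, the level fell by a factor of 61.9/2.71 ≈ 22.841.
n = log₂(22.841) ≈ 4.5136 half-lives, so t½ = 115.1/4.5136 ≈ 25.501 hours.
From t = 148 to t = 241: 2.71 × (1/2)^((241−148)/25.501) ≈ 0.21634 ng.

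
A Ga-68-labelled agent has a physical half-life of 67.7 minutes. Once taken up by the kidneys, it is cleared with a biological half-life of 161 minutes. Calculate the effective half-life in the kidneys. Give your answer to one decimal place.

1/t_eff = 1/t_phys + 1/t_biol = 1/67.7 + 1/161 = 0.020982 per minute.
t_eff = 67.7 × 161 / (67.7 + 161) ≈ 47.659 minutes.

47.7 minutes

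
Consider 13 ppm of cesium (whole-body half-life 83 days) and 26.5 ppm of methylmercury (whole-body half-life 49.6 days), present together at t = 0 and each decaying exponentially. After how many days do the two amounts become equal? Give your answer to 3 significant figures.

Set 13·(1/2)^(t/83) = 26.5·(1/2)^(t/49.6).
Taking log₂: log₂(13/26.5) = t·(1/83 − 1/49.6).
log₂(0.49057) = -1.0275; 1/83 − 1/49.6 = -0.0081131.
t = -1.0275 / -0.0081131 ≈ 126.64 days.

127 days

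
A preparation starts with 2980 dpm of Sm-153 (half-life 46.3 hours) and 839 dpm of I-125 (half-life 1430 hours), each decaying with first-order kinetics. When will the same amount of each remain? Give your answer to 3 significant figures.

Set 2980·(1/2)^(t/46.3) = 839·(1/2)^(t/1430).
Taking log₂: log₂(2980/839) = t·(1/46.3 − 1/1430).
log₂(3.5518) = 1.8286; 1/46.3 − 1/1430 = 0.020899.
t = 1.8286 / 0.020899 ≈ 87.496 hours.

87.5 hours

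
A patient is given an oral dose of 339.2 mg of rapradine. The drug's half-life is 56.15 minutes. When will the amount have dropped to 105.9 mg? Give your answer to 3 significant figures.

94.3 minutes

Fraction remaining = 105.9/339.2 ≈ 0.31221.
n = log₂(339.2/105.9) = ln(3.203)/ln 2 ≈ 1.6794 half-lives.
t = n × t½ = 1.6794 × 56.15 ≈ 94.3 minutes.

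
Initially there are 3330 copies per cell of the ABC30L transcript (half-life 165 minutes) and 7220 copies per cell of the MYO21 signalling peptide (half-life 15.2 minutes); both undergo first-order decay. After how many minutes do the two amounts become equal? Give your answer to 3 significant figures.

18.7 minutes

Set 3330·(1/2)^(t/165) = 7220·(1/2)^(t/15.2).
Taking log₂: log₂(3330/7220) = t·(1/165 − 1/15.2).
log₂(0.46122) = -1.1165; 1/165 − 1/15.2 = -0.059729.
t = -1.1165 / -0.059729 ≈ 18.692 minutes.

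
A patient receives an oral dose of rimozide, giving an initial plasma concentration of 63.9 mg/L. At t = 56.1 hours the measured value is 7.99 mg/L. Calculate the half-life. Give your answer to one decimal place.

18.7 hours

A/A₀ = 7.99/63.9 ≈ 0.12504.
n = log₂(7.9975) ≈ 2.9995 half-lives elapsed in 56.1 hours.
t½ = 56.1/2.9995 ≈ 18.703 hours.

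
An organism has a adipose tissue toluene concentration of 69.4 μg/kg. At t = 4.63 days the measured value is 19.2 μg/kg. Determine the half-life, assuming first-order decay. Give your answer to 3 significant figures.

2.50 days

A/A₀ = 19.2/69.4 ≈ 0.27666.
n = log₂(3.6146) ≈ 1.8538 half-lives elapsed in 4.63 days.
t½ = 4.63/1.8538 ≈ 2.4975 days.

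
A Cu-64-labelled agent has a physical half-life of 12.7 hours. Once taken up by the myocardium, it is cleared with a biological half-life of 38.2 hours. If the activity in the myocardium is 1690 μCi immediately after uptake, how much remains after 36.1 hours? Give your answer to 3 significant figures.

1/t_eff = 1/t_phys + 1/t_biol = 1/12.7 + 1/38.2 = 0.10492 per hour.
t_eff = 12.7 × 38.2 / (12.7 + 38.2) ≈ 9.5312 hours.
Remaining = 1690 × (1/2)^(36.1/9.5312) = 1690 × (1/2)^3.7875 ≈ 122.38 μCi.

122 μCi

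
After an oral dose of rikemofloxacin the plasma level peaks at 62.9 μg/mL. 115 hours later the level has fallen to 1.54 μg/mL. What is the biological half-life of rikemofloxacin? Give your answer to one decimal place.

A/A₀ = 1.54/62.9 ≈ 0.024483.
n = log₂(40.844) ≈ 5.3521 half-lives elapsed in 115 hours.
t½ = 115/5.3521 ≈ 21.487 hours.

21.5 hours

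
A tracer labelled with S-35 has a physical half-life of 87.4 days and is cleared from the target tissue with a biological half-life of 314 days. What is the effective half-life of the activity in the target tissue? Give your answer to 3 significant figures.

68.4 days

1/t_eff = 1/t_phys + 1/t_biol = 1/87.4 + 1/314 = 0.014626 per day.
t_eff = 87.4 × 314 / (87.4 + 314) ≈ 68.37 days.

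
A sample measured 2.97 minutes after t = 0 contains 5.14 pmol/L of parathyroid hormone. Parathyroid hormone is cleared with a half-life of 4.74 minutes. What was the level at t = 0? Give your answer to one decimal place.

Number of half-lives elapsed: n = 2.97/4.74 ≈ 0.62658.
A₀ = A × 2^n = 5.14 × 2^0.62658 = 5.14 × 1.5439 ≈ 7.9357 pmol/L.

7.9 pmol/L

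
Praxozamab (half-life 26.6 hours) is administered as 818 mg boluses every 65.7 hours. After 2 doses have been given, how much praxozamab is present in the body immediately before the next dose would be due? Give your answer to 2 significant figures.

The 2 doses were given 131.4, 65.7 hours ago.
Total = 818·(1/2)^(131.4/26.6) + 818·(1/2)^(65.7/26.6)
      = 26.651 + 147.65 ≈ 174.3 mg.

170 mg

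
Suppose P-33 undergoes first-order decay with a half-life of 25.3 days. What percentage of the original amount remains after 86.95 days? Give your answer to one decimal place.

9.2%

n = 86.95/25.3 ≈ 3.4368 half-lives.
Fraction remaining = (1/2)^3.4368 ≈ 0.092349, i.e. 9.2349%.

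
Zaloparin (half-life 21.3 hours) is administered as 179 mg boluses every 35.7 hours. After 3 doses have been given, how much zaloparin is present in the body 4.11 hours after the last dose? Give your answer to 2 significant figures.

The 3 doses were given 75.51, 39.81, 4.11 hours ago.
Total = 179·(1/2)^(75.51/21.3) + 179·(1/2)^(39.81/21.3) + 179·(1/2)^(4.11/21.3)
      = 15.335 + 49.003 + 156.59 ≈ 220.93 mg.

220 mg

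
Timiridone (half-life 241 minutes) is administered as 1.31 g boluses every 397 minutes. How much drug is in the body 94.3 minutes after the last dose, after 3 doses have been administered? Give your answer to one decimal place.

The 3 doses were given 888.3, 491.3, 94.3 minutes ago.
Total = 1.31·(1/2)^(888.3/241) + 1.31·(1/2)^(491.3/241) + 1.31·(1/2)^(94.3/241)
      = 0.10179 + 0.31886 + 0.99881 ≈ 1.4195 g.

1.4 g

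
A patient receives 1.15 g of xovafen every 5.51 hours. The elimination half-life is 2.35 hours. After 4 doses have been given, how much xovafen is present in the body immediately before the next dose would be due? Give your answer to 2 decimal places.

The 4 doses were given 22.04, 16.53, 11.02, 5.51 hours ago.
Total = 1.15·(1/2)^(22.04/2.35) + 1.15·(1/2)^(16.53/2.35) + 1.15·(1/2)^(11.02/2.35) + 1.15·(1/2)^(5.51/2.35)
      = 0.0017275 + 0.0087749 + 0.044572 + 0.2264 ≈ 0.28148 g.

0.28 g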